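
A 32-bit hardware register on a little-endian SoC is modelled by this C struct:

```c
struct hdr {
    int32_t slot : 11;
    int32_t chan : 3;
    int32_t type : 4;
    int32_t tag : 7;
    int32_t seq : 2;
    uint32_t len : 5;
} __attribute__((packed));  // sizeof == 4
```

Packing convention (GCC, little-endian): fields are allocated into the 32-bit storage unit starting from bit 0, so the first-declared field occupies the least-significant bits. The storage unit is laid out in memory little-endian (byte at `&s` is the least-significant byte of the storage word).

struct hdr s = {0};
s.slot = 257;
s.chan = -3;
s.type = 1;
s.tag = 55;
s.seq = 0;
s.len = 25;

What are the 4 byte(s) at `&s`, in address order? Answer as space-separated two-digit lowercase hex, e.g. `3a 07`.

slot:11 = 257 → 0x101 << 0 → word 0x00000101
chan:3 = -3 → 0x5 << 11 → word 0x00002901
type:4 = 1 → 0x1 << 14 → word 0x00006901
tag:7 = 55 → 0x37 << 18 → word 0x00dc6901
seq:2 = 0 → 0x0 << 25 → word 0x00dc6901
len:5 = 25 → 0x19 << 27 → word 0xc8dc6901
word = 0xc8dc6901 → little-endian bytes:
  [0]=0x01  [1]=0x69  [2]=0xdc  [3]=0xc8

01 69 dc c8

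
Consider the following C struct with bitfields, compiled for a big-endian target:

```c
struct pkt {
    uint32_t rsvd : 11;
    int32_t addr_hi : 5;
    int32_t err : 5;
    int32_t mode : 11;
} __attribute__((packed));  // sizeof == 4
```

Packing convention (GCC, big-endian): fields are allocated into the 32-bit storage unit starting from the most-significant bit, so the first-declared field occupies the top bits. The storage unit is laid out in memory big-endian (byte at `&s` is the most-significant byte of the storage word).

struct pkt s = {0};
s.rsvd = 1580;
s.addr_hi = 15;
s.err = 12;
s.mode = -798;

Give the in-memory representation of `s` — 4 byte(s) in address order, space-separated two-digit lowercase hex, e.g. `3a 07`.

c5 8f 64 e2

[21+:11] rsvd=1580 & 0x7ff = 0x62c; word=0xc5800000
[16+:5] addr_hi=15 & 0x1f = 0xf; word=0xc58f0000
[11+:5] err=12 & 0x1f = 0xc; word=0xc58f6000
[0+:11] mode=-798 & 0x7ff = 0x4e2; word=0xc58f64e2
word = 0xc58f64e2 → big-endian bytes:
  [0]=0xc5  [1]=0x8f  [2]=0x64  [3]=0xe2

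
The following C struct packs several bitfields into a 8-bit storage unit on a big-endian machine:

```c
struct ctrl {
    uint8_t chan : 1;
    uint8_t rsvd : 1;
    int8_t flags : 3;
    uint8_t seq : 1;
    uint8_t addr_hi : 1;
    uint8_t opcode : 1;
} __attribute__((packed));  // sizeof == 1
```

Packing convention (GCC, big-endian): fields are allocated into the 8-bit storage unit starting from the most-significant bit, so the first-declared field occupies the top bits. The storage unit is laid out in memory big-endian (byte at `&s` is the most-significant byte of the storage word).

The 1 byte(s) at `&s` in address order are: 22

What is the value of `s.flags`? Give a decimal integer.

-4

[0]=0x22 (big-endian) → word 0x22
chan:1 @ bit 7 → (0x22>>7)&0x1 = 0x0
rsvd:1 @ bit 6 → (0x22>>6)&0x1 = 0x0
flags:3 @ bit 3 → (0x22>>3)&0x7 = 0x4  ←
seq:1 @ bit 2 → (0x22>>2)&0x1 = 0x0
addr_hi:1 @ bit 1 → (0x22>>1)&0x1 = 0x1
opcode:1 @ bit 0 → (0x22>>0)&0x1 = 0x0
flags signed 3b, MSB=1: 4 - 8 = -4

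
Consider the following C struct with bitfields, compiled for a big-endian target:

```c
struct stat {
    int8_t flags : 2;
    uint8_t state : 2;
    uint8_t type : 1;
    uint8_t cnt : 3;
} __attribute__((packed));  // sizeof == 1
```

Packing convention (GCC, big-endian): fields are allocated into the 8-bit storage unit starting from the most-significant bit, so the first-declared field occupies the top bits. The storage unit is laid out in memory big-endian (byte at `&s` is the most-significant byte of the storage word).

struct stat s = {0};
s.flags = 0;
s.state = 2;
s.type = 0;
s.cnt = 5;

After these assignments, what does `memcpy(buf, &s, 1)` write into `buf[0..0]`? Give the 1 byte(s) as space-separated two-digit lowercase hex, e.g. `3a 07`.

flags:2 = 0 → 0x0 << 6 → word 0x00
state:2 = 2 → 0x2 << 4 → word 0x20
type:1 = 0 → 0x0 << 3 → word 0x20
cnt:3 = 5 → 0x5 << 0 → word 0x25
word = 0x25 → big-endian bytes:
  [0]=0x25

25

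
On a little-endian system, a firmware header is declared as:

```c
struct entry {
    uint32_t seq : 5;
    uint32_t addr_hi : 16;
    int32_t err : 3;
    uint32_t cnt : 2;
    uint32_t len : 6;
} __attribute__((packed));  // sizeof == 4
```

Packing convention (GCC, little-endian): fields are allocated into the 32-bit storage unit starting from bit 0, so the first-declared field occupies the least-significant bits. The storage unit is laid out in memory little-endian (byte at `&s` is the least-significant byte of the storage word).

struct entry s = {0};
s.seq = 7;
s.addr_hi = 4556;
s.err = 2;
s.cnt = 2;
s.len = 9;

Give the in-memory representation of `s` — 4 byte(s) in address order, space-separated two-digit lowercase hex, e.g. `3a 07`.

seq (5b) val=7 bits=0x7 at bit 0: 0x00000007
addr_hi (16b) val=4556 bits=0x11cc at bit 5: 0x00023987
err (3b) val=2 bits=0x2 at bit 21: 0x00423987
cnt (2b) val=2 bits=0x2 at bit 24: 0x02423987
len (6b) val=9 bits=0x9 at bit 26: 0x26423987
word = 0x26423987 → little-endian bytes:
  [0]=0x87  [1]=0x39  [2]=0x42  [3]=0x26

87 39 42 26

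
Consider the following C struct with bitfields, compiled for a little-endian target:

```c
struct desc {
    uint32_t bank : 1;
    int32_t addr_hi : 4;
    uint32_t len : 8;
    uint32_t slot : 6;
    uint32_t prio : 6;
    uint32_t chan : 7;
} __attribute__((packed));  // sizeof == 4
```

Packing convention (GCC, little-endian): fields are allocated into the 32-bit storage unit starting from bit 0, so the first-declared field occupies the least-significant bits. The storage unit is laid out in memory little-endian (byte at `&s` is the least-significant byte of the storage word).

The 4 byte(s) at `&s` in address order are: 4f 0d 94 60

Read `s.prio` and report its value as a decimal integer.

18

[0]=0x4f [1]=0x0d [2]=0x94 [3]=0x60 (little-endian) → word 0x60940d4f
bank [0+:1] = (word>>0) & 0x1 = 1
addr_hi [1+:4] = (word>>1) & 0xf = 7
len [5+:8] = (word>>5) & 0xff = 106
slot [13+:6] = (word>>13) & 0x3f = 32
prio [19+:6] = (word>>19) & 0x3f = 18  ←
chan [25+:7] = (word>>25) & 0x7f = 48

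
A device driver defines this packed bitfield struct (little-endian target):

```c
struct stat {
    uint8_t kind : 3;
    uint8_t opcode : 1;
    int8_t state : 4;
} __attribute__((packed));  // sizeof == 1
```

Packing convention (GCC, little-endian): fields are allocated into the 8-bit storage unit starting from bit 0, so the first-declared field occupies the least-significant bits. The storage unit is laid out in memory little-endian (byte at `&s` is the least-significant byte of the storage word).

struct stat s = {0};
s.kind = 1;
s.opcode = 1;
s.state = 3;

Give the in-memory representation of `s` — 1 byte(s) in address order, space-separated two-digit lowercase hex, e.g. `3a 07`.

39

kind:3 = 1 → 0x1 << 0 → word 0x01
opcode:1 = 1 → 0x1 << 3 → word 0x09
state:4 = 3 → 0x3 << 4 → word 0x39
word = 0x39 → little-endian bytes:
  [0]=0x39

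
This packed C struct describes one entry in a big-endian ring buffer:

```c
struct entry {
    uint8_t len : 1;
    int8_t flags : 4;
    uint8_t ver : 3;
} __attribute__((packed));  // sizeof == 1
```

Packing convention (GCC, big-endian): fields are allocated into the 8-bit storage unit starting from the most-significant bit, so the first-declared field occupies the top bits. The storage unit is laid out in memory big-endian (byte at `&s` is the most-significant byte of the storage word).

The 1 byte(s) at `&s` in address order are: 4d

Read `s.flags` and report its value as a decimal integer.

[0]=0x4d (big-endian) → word 0x4d
len [7+:1] = (word>>7) & 0x1 = 0
flags [3+:4] = (word>>3) & 0xf = 9  ←
ver [0+:3] = (word>>0) & 0x7 = 5
flags signed 4b, MSB=1: 9 - 16 = -7

-7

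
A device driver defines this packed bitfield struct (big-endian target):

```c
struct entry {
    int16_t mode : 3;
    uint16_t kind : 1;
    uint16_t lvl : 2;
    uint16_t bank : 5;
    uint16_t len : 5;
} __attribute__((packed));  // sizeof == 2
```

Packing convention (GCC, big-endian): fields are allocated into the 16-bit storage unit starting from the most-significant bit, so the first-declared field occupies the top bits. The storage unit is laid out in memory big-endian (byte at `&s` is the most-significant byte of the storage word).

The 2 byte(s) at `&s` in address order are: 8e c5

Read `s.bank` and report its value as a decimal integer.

22

[0]=0x8e [1]=0xc5 (big-endian) → word 0x8ec5
mode:3 @ bit 13 → (0x8ec5>>13)&0x7 = 0x4
kind:1 @ bit 12 → (0x8ec5>>12)&0x1 = 0x0
lvl:2 @ bit 10 → (0x8ec5>>10)&0x3 = 0x3
bank:5 @ bit 5 → (0x8ec5>>5)&0x1f = 0x16  ←
len:5 @ bit 0 → (0x8ec5>>0)&0x1f = 0x5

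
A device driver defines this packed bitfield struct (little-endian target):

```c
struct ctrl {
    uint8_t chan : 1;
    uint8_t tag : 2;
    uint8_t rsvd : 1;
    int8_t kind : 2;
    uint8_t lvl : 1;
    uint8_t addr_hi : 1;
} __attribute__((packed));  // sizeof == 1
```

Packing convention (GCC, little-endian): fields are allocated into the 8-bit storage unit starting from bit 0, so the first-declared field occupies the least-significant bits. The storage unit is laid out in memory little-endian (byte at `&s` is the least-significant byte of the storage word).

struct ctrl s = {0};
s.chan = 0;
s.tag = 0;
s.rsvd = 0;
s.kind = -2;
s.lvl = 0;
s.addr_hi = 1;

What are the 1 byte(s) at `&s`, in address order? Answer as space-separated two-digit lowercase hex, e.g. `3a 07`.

a0

chan:1 = 0 → 0x0 << 0 → word 0x00
tag:2 = 0 → 0x0 << 1 → word 0x00
rsvd:1 = 0 → 0x0 << 3 → word 0x00
kind:2 = -2 → 0x2 << 4 → word 0x20
lvl:1 = 0 → 0x0 << 6 → word 0x20
addr_hi:1 = 1 → 0x1 << 7 → word 0xa0
word = 0xa0 → little-endian bytes:
  [0]=0xa0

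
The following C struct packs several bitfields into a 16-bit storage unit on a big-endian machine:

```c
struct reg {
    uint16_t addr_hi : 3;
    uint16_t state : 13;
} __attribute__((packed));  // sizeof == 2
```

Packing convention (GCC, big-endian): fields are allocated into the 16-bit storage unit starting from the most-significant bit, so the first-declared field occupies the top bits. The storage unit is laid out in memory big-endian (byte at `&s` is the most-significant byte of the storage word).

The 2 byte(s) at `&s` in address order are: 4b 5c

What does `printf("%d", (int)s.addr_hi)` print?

2

[0]=0x4b [1]=0x5c (big-endian) → word 0x4b5c
addr_hi [13+:3] = (word>>13) & 0x7 = 2  ←
state [0+:13] = (word>>0) & 0x1fff = 2908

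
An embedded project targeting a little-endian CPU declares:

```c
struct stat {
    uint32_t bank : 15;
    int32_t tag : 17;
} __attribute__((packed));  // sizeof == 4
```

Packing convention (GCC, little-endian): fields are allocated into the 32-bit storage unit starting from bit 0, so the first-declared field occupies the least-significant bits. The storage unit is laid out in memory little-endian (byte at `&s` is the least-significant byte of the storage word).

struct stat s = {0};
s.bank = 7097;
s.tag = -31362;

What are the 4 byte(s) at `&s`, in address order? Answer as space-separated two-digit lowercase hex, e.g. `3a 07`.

[0+:15] bank=7097 & 0x7fff = 0x1bb9; word=0x00001bb9
[15+:17] tag=-31362 & 0x1ffff = 0x1857e; word=0xc2bf1bb9
word = 0xc2bf1bb9 → little-endian bytes:
  [0]=0xb9  [1]=0x1b  [2]=0xbf  [3]=0xc2

b9 1b bf c2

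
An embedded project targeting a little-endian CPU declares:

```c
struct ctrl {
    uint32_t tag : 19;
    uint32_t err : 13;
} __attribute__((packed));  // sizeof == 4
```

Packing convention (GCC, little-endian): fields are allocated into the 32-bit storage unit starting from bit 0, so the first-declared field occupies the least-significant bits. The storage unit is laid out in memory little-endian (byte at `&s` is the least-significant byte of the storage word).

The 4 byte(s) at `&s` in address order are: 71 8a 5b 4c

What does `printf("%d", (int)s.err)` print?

2443

[0]=0x71 [1]=0x8a [2]=0x5b [3]=0x4c (little-endian) → word 0x4c5b8a71
tag [0+:19] = (word>>0) & 0x7ffff = 232049
err [19+:13] = (word>>19) & 0x1fff = 2443  ←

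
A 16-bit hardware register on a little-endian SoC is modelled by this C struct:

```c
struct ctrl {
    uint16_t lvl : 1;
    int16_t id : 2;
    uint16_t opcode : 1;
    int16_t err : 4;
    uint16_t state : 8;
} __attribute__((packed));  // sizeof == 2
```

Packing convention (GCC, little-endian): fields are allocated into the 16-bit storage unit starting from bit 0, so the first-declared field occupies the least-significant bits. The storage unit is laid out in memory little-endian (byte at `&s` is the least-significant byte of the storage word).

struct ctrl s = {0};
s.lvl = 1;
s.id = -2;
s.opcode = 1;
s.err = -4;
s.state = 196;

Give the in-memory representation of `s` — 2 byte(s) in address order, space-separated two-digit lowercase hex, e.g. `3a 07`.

lvl (1b) val=1 bits=0x1 at bit 0: 0x0001
id (2b) val=-2 bits=0x2 at bit 1: 0x0005
opcode (1b) val=1 bits=0x1 at bit 3: 0x000d
err (4b) val=-4 bits=0xc at bit 4: 0x00cd
state (8b) val=196 bits=0xc4 at bit 8: 0xc4cd
word = 0xc4cd → little-endian bytes:
  [0]=0xcd  [1]=0xc4

cd c4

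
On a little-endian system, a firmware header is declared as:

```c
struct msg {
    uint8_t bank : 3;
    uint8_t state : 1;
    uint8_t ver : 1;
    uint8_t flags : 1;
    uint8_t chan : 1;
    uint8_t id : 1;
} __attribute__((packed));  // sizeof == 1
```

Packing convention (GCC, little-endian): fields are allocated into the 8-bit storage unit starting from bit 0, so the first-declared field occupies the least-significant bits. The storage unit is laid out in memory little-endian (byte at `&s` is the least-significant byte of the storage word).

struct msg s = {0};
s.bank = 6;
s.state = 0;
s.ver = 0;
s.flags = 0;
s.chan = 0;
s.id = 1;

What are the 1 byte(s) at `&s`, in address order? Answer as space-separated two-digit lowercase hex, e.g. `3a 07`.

86

bank (3b) val=6 bits=0x6 at bit 0: 0x06
state (1b) val=0 bits=0x0 at bit 3: 0x06
ver (1b) val=0 bits=0x0 at bit 4: 0x06
flags (1b) val=0 bits=0x0 at bit 5: 0x06
chan (1b) val=0 bits=0x0 at bit 6: 0x06
id (1b) val=1 bits=0x1 at bit 7: 0x86
word = 0x86 → little-endian bytes:
  [0]=0x86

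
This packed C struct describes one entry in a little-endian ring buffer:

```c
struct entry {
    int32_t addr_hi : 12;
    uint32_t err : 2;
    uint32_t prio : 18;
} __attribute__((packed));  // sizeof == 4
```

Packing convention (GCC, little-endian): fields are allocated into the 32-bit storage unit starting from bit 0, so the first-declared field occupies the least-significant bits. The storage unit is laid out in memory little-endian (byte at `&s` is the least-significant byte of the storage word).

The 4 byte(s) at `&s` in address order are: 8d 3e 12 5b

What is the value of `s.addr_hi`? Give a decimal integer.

[0]=0x8d [1]=0x3e [2]=0x12 [3]=0x5b (little-endian) → word 0x5b123e8d
addr_hi:12 @ bit 0 → (0x5b123e8d>>0)&0xfff = 0xe8d  ←
err:2 @ bit 12 → (0x5b123e8d>>12)&0x3 = 0x3
prio:18 @ bit 14 → (0x5b123e8d>>14)&0x3ffff = 0x16c48
addr_hi signed 12b, MSB=1: 3725 - 4096 = -371

-371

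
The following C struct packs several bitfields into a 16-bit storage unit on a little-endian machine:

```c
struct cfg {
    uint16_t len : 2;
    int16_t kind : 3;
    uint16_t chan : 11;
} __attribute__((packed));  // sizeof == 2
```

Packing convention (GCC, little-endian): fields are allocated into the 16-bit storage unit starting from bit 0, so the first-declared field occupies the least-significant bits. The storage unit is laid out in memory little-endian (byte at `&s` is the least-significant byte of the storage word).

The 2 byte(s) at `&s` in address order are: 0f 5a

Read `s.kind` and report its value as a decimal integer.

3

[0]=0x0f [1]=0x5a (little-endian) → word 0x5a0f
len:2 @ bit 0 → (0x5a0f>>0)&0x3 = 0x3
kind:3 @ bit 2 → (0x5a0f>>2)&0x7 = 0x3  ←
chan:11 @ bit 5 → (0x5a0f>>5)&0x7ff = 0x2d0
kind signed 3b, MSB=0: value = 3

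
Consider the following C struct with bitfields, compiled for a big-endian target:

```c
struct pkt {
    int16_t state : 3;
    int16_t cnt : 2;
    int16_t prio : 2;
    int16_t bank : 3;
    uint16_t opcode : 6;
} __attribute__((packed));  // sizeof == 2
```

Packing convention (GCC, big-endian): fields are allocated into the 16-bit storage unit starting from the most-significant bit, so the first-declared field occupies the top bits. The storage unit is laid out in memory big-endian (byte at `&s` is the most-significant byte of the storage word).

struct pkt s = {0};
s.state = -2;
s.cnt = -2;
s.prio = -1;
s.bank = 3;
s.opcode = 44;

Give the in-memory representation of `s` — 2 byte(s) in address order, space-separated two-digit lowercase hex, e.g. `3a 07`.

state:3 = -2 → 0x6 << 13 → word 0xc000
cnt:2 = -2 → 0x2 << 11 → word 0xd000
prio:2 = -1 → 0x3 << 9 → word 0xd600
bank:3 = 3 → 0x3 << 6 → word 0xd6c0
opcode:6 = 44 → 0x2c << 0 → word 0xd6ec
word = 0xd6ec → big-endian bytes:
  [0]=0xd6  [1]=0xec

d6 ec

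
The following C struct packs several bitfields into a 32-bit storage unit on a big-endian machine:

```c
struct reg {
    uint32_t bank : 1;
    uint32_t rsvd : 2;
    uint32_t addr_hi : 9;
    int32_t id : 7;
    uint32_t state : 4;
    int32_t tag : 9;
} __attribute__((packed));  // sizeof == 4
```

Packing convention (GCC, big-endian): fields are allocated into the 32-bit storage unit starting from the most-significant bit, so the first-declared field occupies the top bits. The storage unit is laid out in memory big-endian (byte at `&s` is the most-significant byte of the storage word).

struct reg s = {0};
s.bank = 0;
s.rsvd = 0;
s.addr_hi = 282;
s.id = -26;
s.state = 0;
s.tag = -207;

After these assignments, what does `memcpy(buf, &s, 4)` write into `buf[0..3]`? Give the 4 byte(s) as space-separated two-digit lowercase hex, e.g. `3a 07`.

[31+:1] bank=0 & 0x1 = 0x0; word=0x00000000
[29+:2] rsvd=0 & 0x3 = 0x0; word=0x00000000
[20+:9] addr_hi=282 & 0x1ff = 0x11a; word=0x11a00000
[13+:7] id=-26 & 0x7f = 0x66; word=0x11acc000
[9+:4] state=0 & 0xf = 0x0; word=0x11acc000
[0+:9] tag=-207 & 0x1ff = 0x131; word=0x11acc131
word = 0x11acc131 → big-endian bytes:
  [0]=0x11  [1]=0xac  [2]=0xc1  [3]=0x31

11 ac c1 31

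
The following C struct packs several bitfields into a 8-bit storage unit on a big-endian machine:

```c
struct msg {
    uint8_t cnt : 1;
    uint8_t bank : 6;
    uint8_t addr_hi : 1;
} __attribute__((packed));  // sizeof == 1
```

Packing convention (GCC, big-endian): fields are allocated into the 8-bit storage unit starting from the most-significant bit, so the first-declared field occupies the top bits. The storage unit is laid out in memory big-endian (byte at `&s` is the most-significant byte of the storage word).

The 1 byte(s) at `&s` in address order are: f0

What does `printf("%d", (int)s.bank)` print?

[0]=0xf0 (big-endian) → word 0xf0
cnt [7+:1] = (word>>7) & 0x1 = 1
bank [1+:6] = (word>>1) & 0x3f = 56  ←
addr_hi [0+:1] = (word>>0) & 0x1 = 0

56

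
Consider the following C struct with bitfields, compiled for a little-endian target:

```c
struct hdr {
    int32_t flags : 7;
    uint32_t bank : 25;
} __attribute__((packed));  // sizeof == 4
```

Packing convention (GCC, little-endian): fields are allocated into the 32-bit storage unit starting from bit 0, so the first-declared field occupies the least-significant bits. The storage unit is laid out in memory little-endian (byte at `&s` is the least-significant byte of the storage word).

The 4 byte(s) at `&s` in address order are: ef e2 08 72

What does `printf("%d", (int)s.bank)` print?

14946757

[0]=0xef [1]=0xe2 [2]=0x08 [3]=0x72 (little-endian) → word 0x7208e2ef
flags:7 @ bit 0 → (0x7208e2ef>>0)&0x7f = 0x6f
bank:25 @ bit 7 → (0x7208e2ef>>7)&0x1ffffff = 0xe411c5  ←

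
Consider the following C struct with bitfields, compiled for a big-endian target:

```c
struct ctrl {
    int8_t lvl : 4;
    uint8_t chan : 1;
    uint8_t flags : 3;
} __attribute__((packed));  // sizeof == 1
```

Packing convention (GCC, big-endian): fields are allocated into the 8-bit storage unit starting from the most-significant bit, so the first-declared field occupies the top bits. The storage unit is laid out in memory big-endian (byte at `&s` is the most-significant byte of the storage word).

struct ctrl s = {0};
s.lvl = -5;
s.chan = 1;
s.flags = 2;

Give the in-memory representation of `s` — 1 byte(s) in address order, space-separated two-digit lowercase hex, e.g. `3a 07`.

ba

[4+:4] lvl=-5 & 0xf = 0xb; word=0xb0
[3+:1] chan=1 & 0x1 = 0x1; word=0xb8
[0+:3] flags=2 & 0x7 = 0x2; word=0xba
word = 0xba → big-endian bytes:
  [0]=0xba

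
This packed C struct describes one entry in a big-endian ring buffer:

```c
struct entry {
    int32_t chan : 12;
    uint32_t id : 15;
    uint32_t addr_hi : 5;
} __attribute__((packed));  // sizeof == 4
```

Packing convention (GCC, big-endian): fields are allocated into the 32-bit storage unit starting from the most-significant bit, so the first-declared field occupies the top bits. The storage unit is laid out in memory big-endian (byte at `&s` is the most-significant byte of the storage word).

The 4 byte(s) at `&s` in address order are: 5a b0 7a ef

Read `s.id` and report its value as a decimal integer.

[0]=0x5a [1]=0xb0 [2]=0x7a [3]=0xef (big-endian) → word 0x5ab07aef
chan:12 @ bit 20 → (0x5ab07aef>>20)&0xfff = 0x5ab
id:15 @ bit 5 → (0x5ab07aef>>5)&0x7fff = 0x3d7  ←
addr_hi:5 @ bit 0 → (0x5ab07aef>>0)&0x1f = 0xf

983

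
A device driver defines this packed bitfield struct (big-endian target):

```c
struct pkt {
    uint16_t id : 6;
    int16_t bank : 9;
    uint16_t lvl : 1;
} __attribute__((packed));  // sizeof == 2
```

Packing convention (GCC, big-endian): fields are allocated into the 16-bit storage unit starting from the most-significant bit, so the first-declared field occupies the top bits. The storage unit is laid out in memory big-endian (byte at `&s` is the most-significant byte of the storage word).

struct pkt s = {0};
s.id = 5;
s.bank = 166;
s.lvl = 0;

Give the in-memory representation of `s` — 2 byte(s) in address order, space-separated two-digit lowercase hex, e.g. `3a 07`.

15 4c

id:6 = 5 → 0x5 << 10 → word 0x1400
bank:9 = 166 → 0xa6 << 1 → word 0x154c
lvl:1 = 0 → 0x0 << 0 → word 0x154c
word = 0x154c → big-endian bytes:
  [0]=0x15  [1]=0x4c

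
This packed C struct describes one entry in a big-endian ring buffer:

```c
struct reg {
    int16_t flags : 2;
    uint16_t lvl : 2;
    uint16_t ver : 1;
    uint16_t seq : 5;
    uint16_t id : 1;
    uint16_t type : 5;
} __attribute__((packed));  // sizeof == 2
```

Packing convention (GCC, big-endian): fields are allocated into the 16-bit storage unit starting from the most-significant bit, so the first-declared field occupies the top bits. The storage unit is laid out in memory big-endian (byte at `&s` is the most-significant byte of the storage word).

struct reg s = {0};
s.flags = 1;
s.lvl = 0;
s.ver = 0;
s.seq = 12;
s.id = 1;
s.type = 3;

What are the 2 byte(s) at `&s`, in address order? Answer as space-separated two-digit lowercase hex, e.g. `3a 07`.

43 23

[14+:2] flags=1 & 0x3 = 0x1; word=0x4000
[12+:2] lvl=0 & 0x3 = 0x0; word=0x4000
[11+:1] ver=0 & 0x1 = 0x0; word=0x4000
[6+:5] seq=12 & 0x1f = 0xc; word=0x4300
[5+:1] id=1 & 0x1 = 0x1; word=0x4320
[0+:5] type=3 & 0x1f = 0x3; word=0x4323
word = 0x4323 → big-endian bytes:
  [0]=0x43  [1]=0x23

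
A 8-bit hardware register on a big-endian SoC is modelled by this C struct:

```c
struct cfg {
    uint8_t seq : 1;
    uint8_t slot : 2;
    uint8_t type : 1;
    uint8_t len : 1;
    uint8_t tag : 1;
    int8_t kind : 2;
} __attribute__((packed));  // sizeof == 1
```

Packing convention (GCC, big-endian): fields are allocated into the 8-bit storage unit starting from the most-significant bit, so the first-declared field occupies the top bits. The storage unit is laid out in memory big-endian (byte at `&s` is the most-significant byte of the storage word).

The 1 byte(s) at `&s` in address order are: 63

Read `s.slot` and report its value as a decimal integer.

3

[0]=0x63 (big-endian) → word 0x63
seq [7+:1] = (word>>7) & 0x1 = 0
slot [5+:2] = (word>>5) & 0x3 = 3  ←
type [4+:1] = (word>>4) & 0x1 = 0
len [3+:1] = (word>>3) & 0x1 = 0
tag [2+:1] = (word>>2) & 0x1 = 0
kind [0+:2] = (word>>0) & 0x3 = 3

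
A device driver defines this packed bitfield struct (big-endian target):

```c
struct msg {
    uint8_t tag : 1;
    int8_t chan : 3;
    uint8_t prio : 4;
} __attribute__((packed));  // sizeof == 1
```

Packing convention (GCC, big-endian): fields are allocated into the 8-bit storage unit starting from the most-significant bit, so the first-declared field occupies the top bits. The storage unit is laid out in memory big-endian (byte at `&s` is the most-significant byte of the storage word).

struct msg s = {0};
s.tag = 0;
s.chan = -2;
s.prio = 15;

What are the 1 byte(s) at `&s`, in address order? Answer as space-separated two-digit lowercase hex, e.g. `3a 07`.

6f

tag:1 = 0 → 0x0 << 7 → word 0x00
chan:3 = -2 → 0x6 << 4 → word 0x60
prio:4 = 15 → 0xf << 0 → word 0x6f
word = 0x6f → big-endian bytes:
  [0]=0x6f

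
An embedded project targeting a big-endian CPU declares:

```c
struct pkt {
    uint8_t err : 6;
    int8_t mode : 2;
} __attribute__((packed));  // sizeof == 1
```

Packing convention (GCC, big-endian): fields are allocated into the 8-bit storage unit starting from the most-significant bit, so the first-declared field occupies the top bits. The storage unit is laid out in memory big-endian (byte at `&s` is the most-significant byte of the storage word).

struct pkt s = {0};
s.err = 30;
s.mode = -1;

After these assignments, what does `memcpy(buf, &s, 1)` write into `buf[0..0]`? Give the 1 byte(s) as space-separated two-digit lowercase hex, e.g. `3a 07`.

7b

err:6 = 30 → 0x1e << 2 → word 0x78
mode:2 = -1 → 0x3 << 0 → word 0x7b
word = 0x7b → big-endian bytes:
  [0]=0x7b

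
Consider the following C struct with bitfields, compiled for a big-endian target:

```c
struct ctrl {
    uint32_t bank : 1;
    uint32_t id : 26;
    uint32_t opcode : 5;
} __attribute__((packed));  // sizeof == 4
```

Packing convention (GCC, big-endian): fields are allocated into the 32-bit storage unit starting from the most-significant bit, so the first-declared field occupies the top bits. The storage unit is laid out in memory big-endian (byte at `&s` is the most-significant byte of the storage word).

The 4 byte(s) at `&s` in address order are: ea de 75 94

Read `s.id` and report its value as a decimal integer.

[0]=0xea [1]=0xde [2]=0x75 [3]=0x94 (big-endian) → word 0xeade7594
bank [31+:1] = (word>>31) & 0x1 = 1
id [5+:26] = (word>>5) & 0x3ffffff = 56030124  ←
opcode [0+:5] = (word>>0) & 0x1f = 20

56030124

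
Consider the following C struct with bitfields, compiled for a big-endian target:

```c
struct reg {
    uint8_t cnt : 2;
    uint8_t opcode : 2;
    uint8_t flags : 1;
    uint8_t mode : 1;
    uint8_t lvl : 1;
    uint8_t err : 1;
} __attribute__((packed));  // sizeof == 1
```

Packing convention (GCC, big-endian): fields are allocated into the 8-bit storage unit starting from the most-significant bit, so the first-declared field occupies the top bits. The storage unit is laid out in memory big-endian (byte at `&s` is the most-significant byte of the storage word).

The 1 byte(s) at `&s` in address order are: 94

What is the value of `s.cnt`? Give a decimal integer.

2

[0]=0x94 (big-endian) → word 0x94
cnt:2 @ bit 6 → (0x94>>6)&0x3 = 0x2  ←
opcode:2 @ bit 4 → (0x94>>4)&0x3 = 0x1
flags:1 @ bit 3 → (0x94>>3)&0x1 = 0x0
mode:1 @ bit 2 → (0x94>>2)&0x1 = 0x1
lvl:1 @ bit 1 → (0x94>>1)&0x1 = 0x0
err:1 @ bit 0 → (0x94>>0)&0x1 = 0x0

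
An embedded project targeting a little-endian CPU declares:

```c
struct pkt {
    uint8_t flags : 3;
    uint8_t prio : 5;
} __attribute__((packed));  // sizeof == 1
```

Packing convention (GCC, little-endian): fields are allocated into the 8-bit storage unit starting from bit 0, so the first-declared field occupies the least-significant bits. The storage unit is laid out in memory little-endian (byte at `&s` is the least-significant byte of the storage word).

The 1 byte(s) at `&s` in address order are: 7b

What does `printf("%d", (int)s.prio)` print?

15

[0]=0x7b (little-endian) → word 0x7b
flags:3 @ bit 0 → (0x7b>>0)&0x7 = 0x3
prio:5 @ bit 3 → (0x7b>>3)&0x1f = 0xf  ←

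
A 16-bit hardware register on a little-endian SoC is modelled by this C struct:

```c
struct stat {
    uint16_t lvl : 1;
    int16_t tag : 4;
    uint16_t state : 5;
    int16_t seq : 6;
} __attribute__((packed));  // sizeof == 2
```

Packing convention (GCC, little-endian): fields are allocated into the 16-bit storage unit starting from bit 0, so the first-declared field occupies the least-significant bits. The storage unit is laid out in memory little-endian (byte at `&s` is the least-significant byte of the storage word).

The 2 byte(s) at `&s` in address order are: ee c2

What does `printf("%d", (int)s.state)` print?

[0]=0xee [1]=0xc2 (little-endian) → word 0xc2ee
lvl [0+:1] = (word>>0) & 0x1 = 0
tag [1+:4] = (word>>1) & 0xf = 7
state [5+:5] = (word>>5) & 0x1f = 23  ←
seq [10+:6] = (word>>10) & 0x3f = 48

23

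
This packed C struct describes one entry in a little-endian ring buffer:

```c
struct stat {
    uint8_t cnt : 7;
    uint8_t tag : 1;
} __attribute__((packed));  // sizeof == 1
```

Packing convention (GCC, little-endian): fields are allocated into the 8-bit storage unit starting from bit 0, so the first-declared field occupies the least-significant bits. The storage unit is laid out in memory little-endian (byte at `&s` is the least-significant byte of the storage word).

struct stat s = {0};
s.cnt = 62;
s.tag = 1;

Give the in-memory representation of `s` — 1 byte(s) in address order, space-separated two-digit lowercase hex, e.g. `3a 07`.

be

cnt (7b) val=62 bits=0x3e at bit 0: 0x3e
tag (1b) val=1 bits=0x1 at bit 7: 0xbe
word = 0xbe → little-endian bytes:
  [0]=0xbe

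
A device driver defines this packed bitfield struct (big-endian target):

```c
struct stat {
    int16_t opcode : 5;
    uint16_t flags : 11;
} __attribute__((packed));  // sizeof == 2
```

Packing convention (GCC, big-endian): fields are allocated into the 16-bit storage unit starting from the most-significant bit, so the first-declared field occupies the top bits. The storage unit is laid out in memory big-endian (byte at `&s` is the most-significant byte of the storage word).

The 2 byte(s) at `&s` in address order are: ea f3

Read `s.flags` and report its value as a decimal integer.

755

[0]=0xea [1]=0xf3 (big-endian) → word 0xeaf3
opcode:5 @ bit 11 → (0xeaf3>>11)&0x1f = 0x1d
flags:11 @ bit 0 → (0xeaf3>>0)&0x7ff = 0x2f3  ←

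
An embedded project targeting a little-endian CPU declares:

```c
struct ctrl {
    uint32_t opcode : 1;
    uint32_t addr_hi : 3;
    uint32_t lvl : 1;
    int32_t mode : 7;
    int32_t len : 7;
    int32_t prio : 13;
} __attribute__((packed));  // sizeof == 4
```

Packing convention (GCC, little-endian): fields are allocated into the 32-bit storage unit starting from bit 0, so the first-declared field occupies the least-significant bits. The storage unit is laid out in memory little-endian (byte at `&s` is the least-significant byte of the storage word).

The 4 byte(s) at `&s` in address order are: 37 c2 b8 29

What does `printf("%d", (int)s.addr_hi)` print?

[0]=0x37 [1]=0xc2 [2]=0xb8 [3]=0x29 (little-endian) → word 0x29b8c237
opcode:1 @ bit 0 → (0x29b8c237>>0)&0x1 = 0x1
addr_hi:3 @ bit 1 → (0x29b8c237>>1)&0x7 = 0x3  ←
lvl:1 @ bit 4 → (0x29b8c237>>4)&0x1 = 0x1
mode:7 @ bit 5 → (0x29b8c237>>5)&0x7f = 0x11
len:7 @ bit 12 → (0x29b8c237>>12)&0x7f = 0xc
prio:13 @ bit 19 → (0x29b8c237>>19)&0x1fff = 0x537

3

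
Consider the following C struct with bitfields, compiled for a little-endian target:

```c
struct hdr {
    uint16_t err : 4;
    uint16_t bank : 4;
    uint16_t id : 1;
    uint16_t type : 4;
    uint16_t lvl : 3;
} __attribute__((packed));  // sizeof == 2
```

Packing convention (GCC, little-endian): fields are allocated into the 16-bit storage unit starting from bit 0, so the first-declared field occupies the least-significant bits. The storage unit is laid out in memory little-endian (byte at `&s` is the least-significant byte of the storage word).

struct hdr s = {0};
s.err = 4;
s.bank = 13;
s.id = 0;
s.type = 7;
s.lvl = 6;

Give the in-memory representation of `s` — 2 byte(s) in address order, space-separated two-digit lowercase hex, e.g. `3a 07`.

d4 ce

err:4 = 4 → 0x4 << 0 → word 0x0004
bank:4 = 13 → 0xd << 4 → word 0x00d4
id:1 = 0 → 0x0 << 8 → word 0x00d4
type:4 = 7 → 0x7 << 9 → word 0x0ed4
lvl:3 = 6 → 0x6 << 13 → word 0xced4
word = 0xced4 → little-endian bytes:
  [0]=0xd4  [1]=0xce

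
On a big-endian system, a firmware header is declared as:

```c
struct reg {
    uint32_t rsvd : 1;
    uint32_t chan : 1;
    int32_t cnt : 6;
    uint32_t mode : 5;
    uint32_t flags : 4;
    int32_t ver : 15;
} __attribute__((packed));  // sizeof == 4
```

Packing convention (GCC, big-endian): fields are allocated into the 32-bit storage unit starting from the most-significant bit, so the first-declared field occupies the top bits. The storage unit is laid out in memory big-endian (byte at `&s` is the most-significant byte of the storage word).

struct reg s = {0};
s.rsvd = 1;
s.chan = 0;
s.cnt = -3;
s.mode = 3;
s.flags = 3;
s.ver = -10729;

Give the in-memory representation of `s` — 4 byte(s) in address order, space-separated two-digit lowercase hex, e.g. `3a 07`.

rsvd (1b) val=1 bits=0x1 at bit 31: 0x80000000
chan (1b) val=0 bits=0x0 at bit 30: 0x80000000
cnt (6b) val=-3 bits=0x3d at bit 24: 0xbd000000
mode (5b) val=3 bits=0x3 at bit 19: 0xbd180000
flags (4b) val=3 bits=0x3 at bit 15: 0xbd198000
ver (15b) val=-10729 bits=0x5617 at bit 0: 0xbd19d617
word = 0xbd19d617 → big-endian bytes:
  [0]=0xbd  [1]=0x19  [2]=0xd6  [3]=0x17

bd 19 d6 17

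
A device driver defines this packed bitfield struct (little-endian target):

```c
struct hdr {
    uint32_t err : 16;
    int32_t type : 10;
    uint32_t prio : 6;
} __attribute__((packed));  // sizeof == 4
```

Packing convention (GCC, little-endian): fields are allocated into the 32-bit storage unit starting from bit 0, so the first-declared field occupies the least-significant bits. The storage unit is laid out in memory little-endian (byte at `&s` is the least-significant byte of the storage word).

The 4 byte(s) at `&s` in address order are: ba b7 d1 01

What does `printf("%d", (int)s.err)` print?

47034

[0]=0xba [1]=0xb7 [2]=0xd1 [3]=0x01 (little-endian) → word 0x01d1b7ba
err:16 @ bit 0 → (0x01d1b7ba>>0)&0xffff = 0xb7ba  ←
type:10 @ bit 16 → (0x01d1b7ba>>16)&0x3ff = 0x1d1
prio:6 @ bit 26 → (0x01d1b7ba>>26)&0x3f = 0x0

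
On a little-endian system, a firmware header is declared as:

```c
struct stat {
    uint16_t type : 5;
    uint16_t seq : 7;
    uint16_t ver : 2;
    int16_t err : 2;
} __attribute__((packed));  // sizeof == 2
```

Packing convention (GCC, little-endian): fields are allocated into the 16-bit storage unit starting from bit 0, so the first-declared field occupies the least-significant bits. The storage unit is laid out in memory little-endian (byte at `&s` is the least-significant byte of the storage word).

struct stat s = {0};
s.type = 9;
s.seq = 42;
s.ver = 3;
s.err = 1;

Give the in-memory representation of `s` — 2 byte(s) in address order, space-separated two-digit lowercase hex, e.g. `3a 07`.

49 75

type (5b) val=9 bits=0x9 at bit 0: 0x0009
seq (7b) val=42 bits=0x2a at bit 5: 0x0549
ver (2b) val=3 bits=0x3 at bit 12: 0x3549
err (2b) val=1 bits=0x1 at bit 14: 0x7549
word = 0x7549 → little-endian bytes:
  [0]=0x49  [1]=0x75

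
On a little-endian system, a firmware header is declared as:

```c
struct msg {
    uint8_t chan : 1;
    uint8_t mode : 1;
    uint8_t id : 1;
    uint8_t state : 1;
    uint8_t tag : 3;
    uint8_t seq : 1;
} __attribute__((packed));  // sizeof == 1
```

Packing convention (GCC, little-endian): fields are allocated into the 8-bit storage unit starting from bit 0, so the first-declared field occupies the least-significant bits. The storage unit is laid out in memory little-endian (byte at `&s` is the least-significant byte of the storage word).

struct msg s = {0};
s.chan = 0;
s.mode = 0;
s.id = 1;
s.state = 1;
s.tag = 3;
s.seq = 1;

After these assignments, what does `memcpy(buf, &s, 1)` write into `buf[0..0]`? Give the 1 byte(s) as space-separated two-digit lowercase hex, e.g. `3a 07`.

chan (1b) val=0 bits=0x0 at bit 0: 0x00
mode (1b) val=0 bits=0x0 at bit 1: 0x00
id (1b) val=1 bits=0x1 at bit 2: 0x04
state (1b) val=1 bits=0x1 at bit 3: 0x0c
tag (3b) val=3 bits=0x3 at bit 4: 0x3c
seq (1b) val=1 bits=0x1 at bit 7: 0xbc
word = 0xbc → little-endian bytes:
  [0]=0xbc

bc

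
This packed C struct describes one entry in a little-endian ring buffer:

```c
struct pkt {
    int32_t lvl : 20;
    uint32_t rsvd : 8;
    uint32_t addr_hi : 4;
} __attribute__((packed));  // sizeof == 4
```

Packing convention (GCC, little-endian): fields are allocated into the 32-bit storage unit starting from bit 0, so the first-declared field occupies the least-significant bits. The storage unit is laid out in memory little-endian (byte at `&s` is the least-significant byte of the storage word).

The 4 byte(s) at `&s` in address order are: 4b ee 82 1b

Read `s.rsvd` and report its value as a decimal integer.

[0]=0x4b [1]=0xee [2]=0x82 [3]=0x1b (little-endian) → word 0x1b82ee4b
lvl:20 @ bit 0 → (0x1b82ee4b>>0)&0xfffff = 0x2ee4b
rsvd:8 @ bit 20 → (0x1b82ee4b>>20)&0xff = 0xb8  ←
addr_hi:4 @ bit 28 → (0x1b82ee4b>>28)&0xf = 0x1

184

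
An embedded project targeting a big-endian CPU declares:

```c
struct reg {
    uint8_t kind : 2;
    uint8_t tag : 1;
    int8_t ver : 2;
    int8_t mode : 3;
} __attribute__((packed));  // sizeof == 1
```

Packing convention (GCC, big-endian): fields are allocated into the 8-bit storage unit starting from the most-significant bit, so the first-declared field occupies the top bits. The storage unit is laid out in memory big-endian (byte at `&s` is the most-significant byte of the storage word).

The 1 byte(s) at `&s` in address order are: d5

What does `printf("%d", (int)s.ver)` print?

-2

[0]=0xd5 (big-endian) → word 0xd5
kind:2 @ bit 6 → (0xd5>>6)&0x3 = 0x3
tag:1 @ bit 5 → (0xd5>>5)&0x1 = 0x0
ver:2 @ bit 3 → (0xd5>>3)&0x3 = 0x2  ←
mode:3 @ bit 0 → (0xd5>>0)&0x7 = 0x5
ver signed 2b, MSB=1: 2 - 4 = -2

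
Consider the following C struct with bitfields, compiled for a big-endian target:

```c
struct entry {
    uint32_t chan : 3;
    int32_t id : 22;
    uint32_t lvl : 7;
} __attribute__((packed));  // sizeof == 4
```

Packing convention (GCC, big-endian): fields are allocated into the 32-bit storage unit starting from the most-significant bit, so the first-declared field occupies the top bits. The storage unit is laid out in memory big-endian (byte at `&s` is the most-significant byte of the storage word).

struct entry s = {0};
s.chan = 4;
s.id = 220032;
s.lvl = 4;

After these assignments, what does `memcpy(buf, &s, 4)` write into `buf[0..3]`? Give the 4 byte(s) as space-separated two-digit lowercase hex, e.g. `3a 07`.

81 ad c0 04

chan (3b) val=4 bits=0x4 at bit 29: 0x80000000
id (22b) val=220032 bits=0x35b80 at bit 7: 0x81adc000
lvl (7b) val=4 bits=0x4 at bit 0: 0x81adc004
word = 0x81adc004 → big-endian bytes:
  [0]=0x81  [1]=0xad  [2]=0xc0  [3]=0x04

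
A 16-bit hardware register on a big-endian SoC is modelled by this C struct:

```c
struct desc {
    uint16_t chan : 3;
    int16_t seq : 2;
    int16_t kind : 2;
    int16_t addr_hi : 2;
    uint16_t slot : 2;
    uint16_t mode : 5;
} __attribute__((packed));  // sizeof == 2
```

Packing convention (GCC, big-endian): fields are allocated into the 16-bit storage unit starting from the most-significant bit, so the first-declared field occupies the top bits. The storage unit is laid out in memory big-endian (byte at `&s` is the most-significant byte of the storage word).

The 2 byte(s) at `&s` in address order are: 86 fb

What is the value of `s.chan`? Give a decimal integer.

[0]=0x86 [1]=0xfb (big-endian) → word 0x86fb
chan [13+:3] = (word>>13) & 0x7 = 4  ←
seq [11+:2] = (word>>11) & 0x3 = 0
kind [9+:2] = (word>>9) & 0x3 = 3
addr_hi [7+:2] = (word>>7) & 0x3 = 1
slot [5+:2] = (word>>5) & 0x3 = 3
mode [0+:5] = (word>>0) & 0x1f = 27

4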